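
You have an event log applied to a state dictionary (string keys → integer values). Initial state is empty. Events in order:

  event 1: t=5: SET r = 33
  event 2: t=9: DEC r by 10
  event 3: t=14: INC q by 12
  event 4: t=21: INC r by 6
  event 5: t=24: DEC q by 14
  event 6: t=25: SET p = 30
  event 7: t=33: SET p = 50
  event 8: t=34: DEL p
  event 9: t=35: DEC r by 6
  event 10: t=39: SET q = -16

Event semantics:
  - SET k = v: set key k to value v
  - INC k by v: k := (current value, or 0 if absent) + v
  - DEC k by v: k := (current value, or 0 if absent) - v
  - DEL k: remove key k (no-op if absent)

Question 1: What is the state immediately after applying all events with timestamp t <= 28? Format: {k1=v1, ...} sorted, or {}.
Answer: {p=30, q=-2, r=29}

Derivation:
Apply events with t <= 28 (6 events):
  after event 1 (t=5: SET r = 33): {r=33}
  after event 2 (t=9: DEC r by 10): {r=23}
  after event 3 (t=14: INC q by 12): {q=12, r=23}
  after event 4 (t=21: INC r by 6): {q=12, r=29}
  after event 5 (t=24: DEC q by 14): {q=-2, r=29}
  after event 6 (t=25: SET p = 30): {p=30, q=-2, r=29}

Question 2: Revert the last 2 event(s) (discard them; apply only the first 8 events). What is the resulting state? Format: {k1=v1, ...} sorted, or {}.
Answer: {q=-2, r=29}

Derivation:
Keep first 8 events (discard last 2):
  after event 1 (t=5: SET r = 33): {r=33}
  after event 2 (t=9: DEC r by 10): {r=23}
  after event 3 (t=14: INC q by 12): {q=12, r=23}
  after event 4 (t=21: INC r by 6): {q=12, r=29}
  after event 5 (t=24: DEC q by 14): {q=-2, r=29}
  after event 6 (t=25: SET p = 30): {p=30, q=-2, r=29}
  after event 7 (t=33: SET p = 50): {p=50, q=-2, r=29}
  after event 8 (t=34: DEL p): {q=-2, r=29}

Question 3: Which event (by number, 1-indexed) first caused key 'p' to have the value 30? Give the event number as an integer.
Answer: 6

Derivation:
Looking for first event where p becomes 30:
  event 6: p (absent) -> 30  <-- first match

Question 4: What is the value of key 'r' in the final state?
Answer: 23

Derivation:
Track key 'r' through all 10 events:
  event 1 (t=5: SET r = 33): r (absent) -> 33
  event 2 (t=9: DEC r by 10): r 33 -> 23
  event 3 (t=14: INC q by 12): r unchanged
  event 4 (t=21: INC r by 6): r 23 -> 29
  event 5 (t=24: DEC q by 14): r unchanged
  event 6 (t=25: SET p = 30): r unchanged
  event 7 (t=33: SET p = 50): r unchanged
  event 8 (t=34: DEL p): r unchanged
  event 9 (t=35: DEC r by 6): r 29 -> 23
  event 10 (t=39: SET q = -16): r unchanged
Final: r = 23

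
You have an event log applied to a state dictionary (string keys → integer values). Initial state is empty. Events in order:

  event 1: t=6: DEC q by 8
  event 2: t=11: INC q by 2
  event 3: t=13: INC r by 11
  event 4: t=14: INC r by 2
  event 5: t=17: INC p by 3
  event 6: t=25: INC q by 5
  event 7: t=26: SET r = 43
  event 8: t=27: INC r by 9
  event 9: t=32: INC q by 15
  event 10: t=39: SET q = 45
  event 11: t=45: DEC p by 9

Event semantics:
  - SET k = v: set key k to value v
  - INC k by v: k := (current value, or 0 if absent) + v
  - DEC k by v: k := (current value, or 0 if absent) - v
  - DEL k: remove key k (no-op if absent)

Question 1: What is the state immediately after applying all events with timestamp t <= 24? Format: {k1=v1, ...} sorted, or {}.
Apply events with t <= 24 (5 events):
  after event 1 (t=6: DEC q by 8): {q=-8}
  after event 2 (t=11: INC q by 2): {q=-6}
  after event 3 (t=13: INC r by 11): {q=-6, r=11}
  after event 4 (t=14: INC r by 2): {q=-6, r=13}
  after event 5 (t=17: INC p by 3): {p=3, q=-6, r=13}

Answer: {p=3, q=-6, r=13}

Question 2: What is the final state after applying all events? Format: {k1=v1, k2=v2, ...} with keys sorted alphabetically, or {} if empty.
Answer: {p=-6, q=45, r=52}

Derivation:
  after event 1 (t=6: DEC q by 8): {q=-8}
  after event 2 (t=11: INC q by 2): {q=-6}
  after event 3 (t=13: INC r by 11): {q=-6, r=11}
  after event 4 (t=14: INC r by 2): {q=-6, r=13}
  after event 5 (t=17: INC p by 3): {p=3, q=-6, r=13}
  after event 6 (t=25: INC q by 5): {p=3, q=-1, r=13}
  after event 7 (t=26: SET r = 43): {p=3, q=-1, r=43}
  after event 8 (t=27: INC r by 9): {p=3, q=-1, r=52}
  after event 9 (t=32: INC q by 15): {p=3, q=14, r=52}
  after event 10 (t=39: SET q = 45): {p=3, q=45, r=52}
  after event 11 (t=45: DEC p by 9): {p=-6, q=45, r=52}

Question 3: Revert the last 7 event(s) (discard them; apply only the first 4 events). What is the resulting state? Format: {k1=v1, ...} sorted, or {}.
Keep first 4 events (discard last 7):
  after event 1 (t=6: DEC q by 8): {q=-8}
  after event 2 (t=11: INC q by 2): {q=-6}
  after event 3 (t=13: INC r by 11): {q=-6, r=11}
  after event 4 (t=14: INC r by 2): {q=-6, r=13}

Answer: {q=-6, r=13}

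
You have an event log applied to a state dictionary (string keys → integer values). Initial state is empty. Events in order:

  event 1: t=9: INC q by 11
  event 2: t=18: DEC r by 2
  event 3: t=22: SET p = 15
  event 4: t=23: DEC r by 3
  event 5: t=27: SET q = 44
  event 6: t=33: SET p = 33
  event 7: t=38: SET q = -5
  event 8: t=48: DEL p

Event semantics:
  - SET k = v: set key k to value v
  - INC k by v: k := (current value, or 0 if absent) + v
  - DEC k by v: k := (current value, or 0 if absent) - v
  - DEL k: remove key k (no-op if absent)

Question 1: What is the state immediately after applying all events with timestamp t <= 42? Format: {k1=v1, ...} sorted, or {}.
Apply events with t <= 42 (7 events):
  after event 1 (t=9: INC q by 11): {q=11}
  after event 2 (t=18: DEC r by 2): {q=11, r=-2}
  after event 3 (t=22: SET p = 15): {p=15, q=11, r=-2}
  after event 4 (t=23: DEC r by 3): {p=15, q=11, r=-5}
  after event 5 (t=27: SET q = 44): {p=15, q=44, r=-5}
  after event 6 (t=33: SET p = 33): {p=33, q=44, r=-5}
  after event 7 (t=38: SET q = -5): {p=33, q=-5, r=-5}

Answer: {p=33, q=-5, r=-5}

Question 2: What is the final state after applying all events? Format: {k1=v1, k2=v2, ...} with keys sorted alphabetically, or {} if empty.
  after event 1 (t=9: INC q by 11): {q=11}
  after event 2 (t=18: DEC r by 2): {q=11, r=-2}
  after event 3 (t=22: SET p = 15): {p=15, q=11, r=-2}
  after event 4 (t=23: DEC r by 3): {p=15, q=11, r=-5}
  after event 5 (t=27: SET q = 44): {p=15, q=44, r=-5}
  after event 6 (t=33: SET p = 33): {p=33, q=44, r=-5}
  after event 7 (t=38: SET q = -5): {p=33, q=-5, r=-5}
  after event 8 (t=48: DEL p): {q=-5, r=-5}

Answer: {q=-5, r=-5}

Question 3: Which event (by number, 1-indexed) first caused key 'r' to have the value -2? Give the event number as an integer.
Answer: 2

Derivation:
Looking for first event where r becomes -2:
  event 2: r (absent) -> -2  <-- first match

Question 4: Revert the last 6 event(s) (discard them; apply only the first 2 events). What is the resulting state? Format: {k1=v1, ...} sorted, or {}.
Answer: {q=11, r=-2}

Derivation:
Keep first 2 events (discard last 6):
  after event 1 (t=9: INC q by 11): {q=11}
  after event 2 (t=18: DEC r by 2): {q=11, r=-2}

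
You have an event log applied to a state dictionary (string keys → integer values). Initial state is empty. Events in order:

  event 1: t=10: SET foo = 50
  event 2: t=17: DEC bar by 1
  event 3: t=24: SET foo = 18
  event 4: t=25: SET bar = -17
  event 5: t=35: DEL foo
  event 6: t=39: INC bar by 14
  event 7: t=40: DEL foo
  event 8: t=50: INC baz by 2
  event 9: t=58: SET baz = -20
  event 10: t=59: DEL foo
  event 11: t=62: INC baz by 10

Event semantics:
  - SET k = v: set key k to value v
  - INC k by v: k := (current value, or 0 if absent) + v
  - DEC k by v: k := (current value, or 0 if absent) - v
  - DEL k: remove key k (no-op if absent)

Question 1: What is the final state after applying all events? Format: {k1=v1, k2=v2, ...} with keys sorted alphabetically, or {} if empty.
Answer: {bar=-3, baz=-10}

Derivation:
  after event 1 (t=10: SET foo = 50): {foo=50}
  after event 2 (t=17: DEC bar by 1): {bar=-1, foo=50}
  after event 3 (t=24: SET foo = 18): {bar=-1, foo=18}
  after event 4 (t=25: SET bar = -17): {bar=-17, foo=18}
  after event 5 (t=35: DEL foo): {bar=-17}
  after event 6 (t=39: INC bar by 14): {bar=-3}
  after event 7 (t=40: DEL foo): {bar=-3}
  after event 8 (t=50: INC baz by 2): {bar=-3, baz=2}
  after event 9 (t=58: SET baz = -20): {bar=-3, baz=-20}
  after event 10 (t=59: DEL foo): {bar=-3, baz=-20}
  after event 11 (t=62: INC baz by 10): {bar=-3, baz=-10}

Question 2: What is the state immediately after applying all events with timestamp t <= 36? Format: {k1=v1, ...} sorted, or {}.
Apply events with t <= 36 (5 events):
  after event 1 (t=10: SET foo = 50): {foo=50}
  after event 2 (t=17: DEC bar by 1): {bar=-1, foo=50}
  after event 3 (t=24: SET foo = 18): {bar=-1, foo=18}
  after event 4 (t=25: SET bar = -17): {bar=-17, foo=18}
  after event 5 (t=35: DEL foo): {bar=-17}

Answer: {bar=-17}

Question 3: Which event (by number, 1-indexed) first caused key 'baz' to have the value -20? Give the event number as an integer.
Looking for first event where baz becomes -20:
  event 8: baz = 2
  event 9: baz 2 -> -20  <-- first match

Answer: 9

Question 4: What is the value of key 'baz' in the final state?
Track key 'baz' through all 11 events:
  event 1 (t=10: SET foo = 50): baz unchanged
  event 2 (t=17: DEC bar by 1): baz unchanged
  event 3 (t=24: SET foo = 18): baz unchanged
  event 4 (t=25: SET bar = -17): baz unchanged
  event 5 (t=35: DEL foo): baz unchanged
  event 6 (t=39: INC bar by 14): baz unchanged
  event 7 (t=40: DEL foo): baz unchanged
  event 8 (t=50: INC baz by 2): baz (absent) -> 2
  event 9 (t=58: SET baz = -20): baz 2 -> -20
  event 10 (t=59: DEL foo): baz unchanged
  event 11 (t=62: INC baz by 10): baz -20 -> -10
Final: baz = -10

Answer: -10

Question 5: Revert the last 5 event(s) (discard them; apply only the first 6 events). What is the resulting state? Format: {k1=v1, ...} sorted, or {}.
Keep first 6 events (discard last 5):
  after event 1 (t=10: SET foo = 50): {foo=50}
  after event 2 (t=17: DEC bar by 1): {bar=-1, foo=50}
  after event 3 (t=24: SET foo = 18): {bar=-1, foo=18}
  after event 4 (t=25: SET bar = -17): {bar=-17, foo=18}
  after event 5 (t=35: DEL foo): {bar=-17}
  after event 6 (t=39: INC bar by 14): {bar=-3}

Answer: {bar=-3}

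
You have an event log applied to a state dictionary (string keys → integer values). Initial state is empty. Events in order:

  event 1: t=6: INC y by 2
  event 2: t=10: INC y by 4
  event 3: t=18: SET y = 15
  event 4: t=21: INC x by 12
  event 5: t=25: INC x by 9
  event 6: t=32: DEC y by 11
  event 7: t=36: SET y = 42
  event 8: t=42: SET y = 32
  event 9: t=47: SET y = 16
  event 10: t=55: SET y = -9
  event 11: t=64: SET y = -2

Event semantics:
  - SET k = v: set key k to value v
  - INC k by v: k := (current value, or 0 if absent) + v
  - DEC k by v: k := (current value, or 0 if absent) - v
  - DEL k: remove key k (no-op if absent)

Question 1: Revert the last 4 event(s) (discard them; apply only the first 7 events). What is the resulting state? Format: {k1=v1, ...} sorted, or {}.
Keep first 7 events (discard last 4):
  after event 1 (t=6: INC y by 2): {y=2}
  after event 2 (t=10: INC y by 4): {y=6}
  after event 3 (t=18: SET y = 15): {y=15}
  after event 4 (t=21: INC x by 12): {x=12, y=15}
  after event 5 (t=25: INC x by 9): {x=21, y=15}
  after event 6 (t=32: DEC y by 11): {x=21, y=4}
  after event 7 (t=36: SET y = 42): {x=21, y=42}

Answer: {x=21, y=42}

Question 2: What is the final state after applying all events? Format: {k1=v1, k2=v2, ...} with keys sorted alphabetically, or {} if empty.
Answer: {x=21, y=-2}

Derivation:
  after event 1 (t=6: INC y by 2): {y=2}
  after event 2 (t=10: INC y by 4): {y=6}
  after event 3 (t=18: SET y = 15): {y=15}
  after event 4 (t=21: INC x by 12): {x=12, y=15}
  after event 5 (t=25: INC x by 9): {x=21, y=15}
  after event 6 (t=32: DEC y by 11): {x=21, y=4}
  after event 7 (t=36: SET y = 42): {x=21, y=42}
  after event 8 (t=42: SET y = 32): {x=21, y=32}
  after event 9 (t=47: SET y = 16): {x=21, y=16}
  after event 10 (t=55: SET y = -9): {x=21, y=-9}
  after event 11 (t=64: SET y = -2): {x=21, y=-2}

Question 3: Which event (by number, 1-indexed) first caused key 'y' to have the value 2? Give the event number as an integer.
Answer: 1

Derivation:
Looking for first event where y becomes 2:
  event 1: y (absent) -> 2  <-- first match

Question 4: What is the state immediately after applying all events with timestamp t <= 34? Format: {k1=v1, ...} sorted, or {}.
Answer: {x=21, y=4}

Derivation:
Apply events with t <= 34 (6 events):
  after event 1 (t=6: INC y by 2): {y=2}
  after event 2 (t=10: INC y by 4): {y=6}
  after event 3 (t=18: SET y = 15): {y=15}
  after event 4 (t=21: INC x by 12): {x=12, y=15}
  after event 5 (t=25: INC x by 9): {x=21, y=15}
  after event 6 (t=32: DEC y by 11): {x=21, y=4}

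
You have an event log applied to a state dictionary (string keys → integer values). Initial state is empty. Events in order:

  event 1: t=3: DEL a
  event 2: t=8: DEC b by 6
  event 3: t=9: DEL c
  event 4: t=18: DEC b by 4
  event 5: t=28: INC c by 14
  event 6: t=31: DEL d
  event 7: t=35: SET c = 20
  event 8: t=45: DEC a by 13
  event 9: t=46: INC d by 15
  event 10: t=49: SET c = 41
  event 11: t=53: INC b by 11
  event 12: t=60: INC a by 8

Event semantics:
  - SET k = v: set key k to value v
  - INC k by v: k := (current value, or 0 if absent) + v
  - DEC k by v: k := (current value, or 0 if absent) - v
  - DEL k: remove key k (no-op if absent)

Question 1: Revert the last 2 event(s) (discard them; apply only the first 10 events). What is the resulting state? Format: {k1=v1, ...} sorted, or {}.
Keep first 10 events (discard last 2):
  after event 1 (t=3: DEL a): {}
  after event 2 (t=8: DEC b by 6): {b=-6}
  after event 3 (t=9: DEL c): {b=-6}
  after event 4 (t=18: DEC b by 4): {b=-10}
  after event 5 (t=28: INC c by 14): {b=-10, c=14}
  after event 6 (t=31: DEL d): {b=-10, c=14}
  after event 7 (t=35: SET c = 20): {b=-10, c=20}
  after event 8 (t=45: DEC a by 13): {a=-13, b=-10, c=20}
  after event 9 (t=46: INC d by 15): {a=-13, b=-10, c=20, d=15}
  after event 10 (t=49: SET c = 41): {a=-13, b=-10, c=41, d=15}

Answer: {a=-13, b=-10, c=41, d=15}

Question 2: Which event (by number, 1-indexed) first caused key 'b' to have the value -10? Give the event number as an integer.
Answer: 4

Derivation:
Looking for first event where b becomes -10:
  event 2: b = -6
  event 3: b = -6
  event 4: b -6 -> -10  <-- first match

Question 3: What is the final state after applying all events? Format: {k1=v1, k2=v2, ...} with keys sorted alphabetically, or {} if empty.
  after event 1 (t=3: DEL a): {}
  after event 2 (t=8: DEC b by 6): {b=-6}
  after event 3 (t=9: DEL c): {b=-6}
  after event 4 (t=18: DEC b by 4): {b=-10}
  after event 5 (t=28: INC c by 14): {b=-10, c=14}
  after event 6 (t=31: DEL d): {b=-10, c=14}
  after event 7 (t=35: SET c = 20): {b=-10, c=20}
  after event 8 (t=45: DEC a by 13): {a=-13, b=-10, c=20}
  after event 9 (t=46: INC d by 15): {a=-13, b=-10, c=20, d=15}
  after event 10 (t=49: SET c = 41): {a=-13, b=-10, c=41, d=15}
  after event 11 (t=53: INC b by 11): {a=-13, b=1, c=41, d=15}
  after event 12 (t=60: INC a by 8): {a=-5, b=1, c=41, d=15}

Answer: {a=-5, b=1, c=41, d=15}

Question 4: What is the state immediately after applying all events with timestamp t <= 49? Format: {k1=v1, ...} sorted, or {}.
Apply events with t <= 49 (10 events):
  after event 1 (t=3: DEL a): {}
  after event 2 (t=8: DEC b by 6): {b=-6}
  after event 3 (t=9: DEL c): {b=-6}
  after event 4 (t=18: DEC b by 4): {b=-10}
  after event 5 (t=28: INC c by 14): {b=-10, c=14}
  after event 6 (t=31: DEL d): {b=-10, c=14}
  after event 7 (t=35: SET c = 20): {b=-10, c=20}
  after event 8 (t=45: DEC a by 13): {a=-13, b=-10, c=20}
  after event 9 (t=46: INC d by 15): {a=-13, b=-10, c=20, d=15}
  after event 10 (t=49: SET c = 41): {a=-13, b=-10, c=41, d=15}

Answer: {a=-13, b=-10, c=41, d=15}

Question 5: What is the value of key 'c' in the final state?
Track key 'c' through all 12 events:
  event 1 (t=3: DEL a): c unchanged
  event 2 (t=8: DEC b by 6): c unchanged
  event 3 (t=9: DEL c): c (absent) -> (absent)
  event 4 (t=18: DEC b by 4): c unchanged
  event 5 (t=28: INC c by 14): c (absent) -> 14
  event 6 (t=31: DEL d): c unchanged
  event 7 (t=35: SET c = 20): c 14 -> 20
  event 8 (t=45: DEC a by 13): c unchanged
  event 9 (t=46: INC d by 15): c unchanged
  event 10 (t=49: SET c = 41): c 20 -> 41
  event 11 (t=53: INC b by 11): c unchanged
  event 12 (t=60: INC a by 8): c unchanged
Final: c = 41

Answer: 41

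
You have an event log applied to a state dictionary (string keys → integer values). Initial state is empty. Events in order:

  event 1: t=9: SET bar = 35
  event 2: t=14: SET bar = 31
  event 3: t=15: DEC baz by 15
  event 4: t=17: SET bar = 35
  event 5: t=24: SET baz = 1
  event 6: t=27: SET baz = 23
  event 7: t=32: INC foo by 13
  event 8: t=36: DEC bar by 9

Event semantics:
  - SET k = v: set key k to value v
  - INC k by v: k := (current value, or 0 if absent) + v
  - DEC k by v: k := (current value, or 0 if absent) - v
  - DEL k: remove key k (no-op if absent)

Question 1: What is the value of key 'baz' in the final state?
Answer: 23

Derivation:
Track key 'baz' through all 8 events:
  event 1 (t=9: SET bar = 35): baz unchanged
  event 2 (t=14: SET bar = 31): baz unchanged
  event 3 (t=15: DEC baz by 15): baz (absent) -> -15
  event 4 (t=17: SET bar = 35): baz unchanged
  event 5 (t=24: SET baz = 1): baz -15 -> 1
  event 6 (t=27: SET baz = 23): baz 1 -> 23
  event 7 (t=32: INC foo by 13): baz unchanged
  event 8 (t=36: DEC bar by 9): baz unchanged
Final: baz = 23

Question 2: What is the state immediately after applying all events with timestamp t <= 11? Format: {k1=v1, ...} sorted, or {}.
Apply events with t <= 11 (1 events):
  after event 1 (t=9: SET bar = 35): {bar=35}

Answer: {bar=35}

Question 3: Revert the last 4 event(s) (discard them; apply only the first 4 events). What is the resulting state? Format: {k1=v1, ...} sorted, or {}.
Keep first 4 events (discard last 4):
  after event 1 (t=9: SET bar = 35): {bar=35}
  after event 2 (t=14: SET bar = 31): {bar=31}
  after event 3 (t=15: DEC baz by 15): {bar=31, baz=-15}
  after event 4 (t=17: SET bar = 35): {bar=35, baz=-15}

Answer: {bar=35, baz=-15}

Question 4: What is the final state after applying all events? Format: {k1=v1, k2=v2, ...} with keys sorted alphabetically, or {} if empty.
  after event 1 (t=9: SET bar = 35): {bar=35}
  after event 2 (t=14: SET bar = 31): {bar=31}
  after event 3 (t=15: DEC baz by 15): {bar=31, baz=-15}
  after event 4 (t=17: SET bar = 35): {bar=35, baz=-15}
  after event 5 (t=24: SET baz = 1): {bar=35, baz=1}
  after event 6 (t=27: SET baz = 23): {bar=35, baz=23}
  after event 7 (t=32: INC foo by 13): {bar=35, baz=23, foo=13}
  after event 8 (t=36: DEC bar by 9): {bar=26, baz=23, foo=13}

Answer: {bar=26, baz=23, foo=13}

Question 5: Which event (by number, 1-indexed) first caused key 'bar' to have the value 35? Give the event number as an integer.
Looking for first event where bar becomes 35:
  event 1: bar (absent) -> 35  <-- first match

Answer: 1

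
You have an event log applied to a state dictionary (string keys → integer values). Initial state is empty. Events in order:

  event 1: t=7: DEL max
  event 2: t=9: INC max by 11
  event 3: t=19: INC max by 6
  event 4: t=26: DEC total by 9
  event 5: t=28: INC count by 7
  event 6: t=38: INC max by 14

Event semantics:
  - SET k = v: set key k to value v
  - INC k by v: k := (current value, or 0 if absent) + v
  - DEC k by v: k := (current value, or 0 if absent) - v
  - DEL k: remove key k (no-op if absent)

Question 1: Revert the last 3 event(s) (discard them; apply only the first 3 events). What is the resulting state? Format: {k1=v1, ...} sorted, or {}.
Keep first 3 events (discard last 3):
  after event 1 (t=7: DEL max): {}
  after event 2 (t=9: INC max by 11): {max=11}
  after event 3 (t=19: INC max by 6): {max=17}

Answer: {max=17}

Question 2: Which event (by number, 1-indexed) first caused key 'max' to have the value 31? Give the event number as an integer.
Looking for first event where max becomes 31:
  event 2: max = 11
  event 3: max = 17
  event 4: max = 17
  event 5: max = 17
  event 6: max 17 -> 31  <-- first match

Answer: 6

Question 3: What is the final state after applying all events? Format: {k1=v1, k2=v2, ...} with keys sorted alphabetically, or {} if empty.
Answer: {count=7, max=31, total=-9}

Derivation:
  after event 1 (t=7: DEL max): {}
  after event 2 (t=9: INC max by 11): {max=11}
  after event 3 (t=19: INC max by 6): {max=17}
  after event 4 (t=26: DEC total by 9): {max=17, total=-9}
  after event 5 (t=28: INC count by 7): {count=7, max=17, total=-9}
  after event 6 (t=38: INC max by 14): {count=7, max=31, total=-9}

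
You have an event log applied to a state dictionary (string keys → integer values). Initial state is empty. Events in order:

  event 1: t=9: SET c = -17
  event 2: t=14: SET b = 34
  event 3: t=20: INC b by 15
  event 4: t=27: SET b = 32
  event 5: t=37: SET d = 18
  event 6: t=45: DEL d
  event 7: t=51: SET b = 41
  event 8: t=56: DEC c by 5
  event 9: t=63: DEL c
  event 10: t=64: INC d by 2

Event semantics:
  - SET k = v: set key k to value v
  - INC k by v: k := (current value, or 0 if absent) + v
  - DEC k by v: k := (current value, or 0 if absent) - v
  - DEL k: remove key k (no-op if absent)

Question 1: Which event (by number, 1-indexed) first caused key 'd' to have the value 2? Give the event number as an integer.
Answer: 10

Derivation:
Looking for first event where d becomes 2:
  event 5: d = 18
  event 6: d = (absent)
  event 10: d (absent) -> 2  <-- first match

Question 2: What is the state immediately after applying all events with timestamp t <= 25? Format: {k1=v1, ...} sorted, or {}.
Apply events with t <= 25 (3 events):
  after event 1 (t=9: SET c = -17): {c=-17}
  after event 2 (t=14: SET b = 34): {b=34, c=-17}
  after event 3 (t=20: INC b by 15): {b=49, c=-17}

Answer: {b=49, c=-17}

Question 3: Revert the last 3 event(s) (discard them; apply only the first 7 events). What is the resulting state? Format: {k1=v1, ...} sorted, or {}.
Answer: {b=41, c=-17}

Derivation:
Keep first 7 events (discard last 3):
  after event 1 (t=9: SET c = -17): {c=-17}
  after event 2 (t=14: SET b = 34): {b=34, c=-17}
  after event 3 (t=20: INC b by 15): {b=49, c=-17}
  after event 4 (t=27: SET b = 32): {b=32, c=-17}
  after event 5 (t=37: SET d = 18): {b=32, c=-17, d=18}
  after event 6 (t=45: DEL d): {b=32, c=-17}
  after event 7 (t=51: SET b = 41): {b=41, c=-17}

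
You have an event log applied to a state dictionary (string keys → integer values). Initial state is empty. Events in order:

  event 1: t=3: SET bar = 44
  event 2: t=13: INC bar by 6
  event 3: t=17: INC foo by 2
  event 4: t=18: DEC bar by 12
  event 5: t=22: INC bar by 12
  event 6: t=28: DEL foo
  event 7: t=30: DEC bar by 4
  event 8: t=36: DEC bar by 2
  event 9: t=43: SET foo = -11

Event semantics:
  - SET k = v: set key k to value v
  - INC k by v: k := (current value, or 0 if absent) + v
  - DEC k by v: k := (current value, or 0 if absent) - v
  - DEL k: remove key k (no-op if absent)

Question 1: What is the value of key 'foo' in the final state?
Track key 'foo' through all 9 events:
  event 1 (t=3: SET bar = 44): foo unchanged
  event 2 (t=13: INC bar by 6): foo unchanged
  event 3 (t=17: INC foo by 2): foo (absent) -> 2
  event 4 (t=18: DEC bar by 12): foo unchanged
  event 5 (t=22: INC bar by 12): foo unchanged
  event 6 (t=28: DEL foo): foo 2 -> (absent)
  event 7 (t=30: DEC bar by 4): foo unchanged
  event 8 (t=36: DEC bar by 2): foo unchanged
  event 9 (t=43: SET foo = -11): foo (absent) -> -11
Final: foo = -11

Answer: -11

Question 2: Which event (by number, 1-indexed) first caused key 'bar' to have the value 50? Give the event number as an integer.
Looking for first event where bar becomes 50:
  event 1: bar = 44
  event 2: bar 44 -> 50  <-- first match

Answer: 2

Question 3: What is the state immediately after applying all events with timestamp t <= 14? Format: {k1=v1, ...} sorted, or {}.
Answer: {bar=50}

Derivation:
Apply events with t <= 14 (2 events):
  after event 1 (t=3: SET bar = 44): {bar=44}
  after event 2 (t=13: INC bar by 6): {bar=50}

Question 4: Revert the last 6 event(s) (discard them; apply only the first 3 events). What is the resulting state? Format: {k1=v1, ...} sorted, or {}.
Keep first 3 events (discard last 6):
  after event 1 (t=3: SET bar = 44): {bar=44}
  after event 2 (t=13: INC bar by 6): {bar=50}
  after event 3 (t=17: INC foo by 2): {bar=50, foo=2}

Answer: {bar=50, foo=2}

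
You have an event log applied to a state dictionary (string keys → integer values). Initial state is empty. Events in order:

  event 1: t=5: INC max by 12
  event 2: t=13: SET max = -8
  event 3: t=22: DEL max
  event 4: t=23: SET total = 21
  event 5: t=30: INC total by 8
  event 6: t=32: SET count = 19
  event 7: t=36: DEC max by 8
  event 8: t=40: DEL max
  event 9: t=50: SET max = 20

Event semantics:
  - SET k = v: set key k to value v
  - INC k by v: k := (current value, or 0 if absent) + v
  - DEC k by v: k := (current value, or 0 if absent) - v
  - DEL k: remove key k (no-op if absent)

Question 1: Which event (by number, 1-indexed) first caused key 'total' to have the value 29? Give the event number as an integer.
Answer: 5

Derivation:
Looking for first event where total becomes 29:
  event 4: total = 21
  event 5: total 21 -> 29  <-- first match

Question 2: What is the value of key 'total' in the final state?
Answer: 29

Derivation:
Track key 'total' through all 9 events:
  event 1 (t=5: INC max by 12): total unchanged
  event 2 (t=13: SET max = -8): total unchanged
  event 3 (t=22: DEL max): total unchanged
  event 4 (t=23: SET total = 21): total (absent) -> 21
  event 5 (t=30: INC total by 8): total 21 -> 29
  event 6 (t=32: SET count = 19): total unchanged
  event 7 (t=36: DEC max by 8): total unchanged
  event 8 (t=40: DEL max): total unchanged
  event 9 (t=50: SET max = 20): total unchanged
Final: total = 29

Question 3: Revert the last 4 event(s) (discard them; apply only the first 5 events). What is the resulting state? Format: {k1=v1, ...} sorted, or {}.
Keep first 5 events (discard last 4):
  after event 1 (t=5: INC max by 12): {max=12}
  after event 2 (t=13: SET max = -8): {max=-8}
  after event 3 (t=22: DEL max): {}
  after event 4 (t=23: SET total = 21): {total=21}
  after event 5 (t=30: INC total by 8): {total=29}

Answer: {total=29}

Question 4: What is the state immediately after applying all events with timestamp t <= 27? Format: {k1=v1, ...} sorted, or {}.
Answer: {total=21}

Derivation:
Apply events with t <= 27 (4 events):
  after event 1 (t=5: INC max by 12): {max=12}
  after event 2 (t=13: SET max = -8): {max=-8}
  after event 3 (t=22: DEL max): {}
  after event 4 (t=23: SET total = 21): {total=21}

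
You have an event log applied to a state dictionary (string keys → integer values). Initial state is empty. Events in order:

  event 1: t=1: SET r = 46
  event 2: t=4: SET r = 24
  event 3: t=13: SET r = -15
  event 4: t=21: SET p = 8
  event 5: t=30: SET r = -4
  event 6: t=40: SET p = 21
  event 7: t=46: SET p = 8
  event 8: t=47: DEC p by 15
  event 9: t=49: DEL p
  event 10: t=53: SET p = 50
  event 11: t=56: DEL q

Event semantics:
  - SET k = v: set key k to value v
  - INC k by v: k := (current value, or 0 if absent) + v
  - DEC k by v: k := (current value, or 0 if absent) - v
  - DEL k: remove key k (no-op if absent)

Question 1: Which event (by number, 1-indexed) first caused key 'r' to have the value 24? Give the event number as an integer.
Answer: 2

Derivation:
Looking for first event where r becomes 24:
  event 1: r = 46
  event 2: r 46 -> 24  <-- first match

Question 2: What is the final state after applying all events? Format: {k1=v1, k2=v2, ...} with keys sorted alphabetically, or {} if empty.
Answer: {p=50, r=-4}

Derivation:
  after event 1 (t=1: SET r = 46): {r=46}
  after event 2 (t=4: SET r = 24): {r=24}
  after event 3 (t=13: SET r = -15): {r=-15}
  after event 4 (t=21: SET p = 8): {p=8, r=-15}
  after event 5 (t=30: SET r = -4): {p=8, r=-4}
  after event 6 (t=40: SET p = 21): {p=21, r=-4}
  after event 7 (t=46: SET p = 8): {p=8, r=-4}
  after event 8 (t=47: DEC p by 15): {p=-7, r=-4}
  after event 9 (t=49: DEL p): {r=-4}
  after event 10 (t=53: SET p = 50): {p=50, r=-4}
  after event 11 (t=56: DEL q): {p=50, r=-4}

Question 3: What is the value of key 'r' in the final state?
Answer: -4

Derivation:
Track key 'r' through all 11 events:
  event 1 (t=1: SET r = 46): r (absent) -> 46
  event 2 (t=4: SET r = 24): r 46 -> 24
  event 3 (t=13: SET r = -15): r 24 -> -15
  event 4 (t=21: SET p = 8): r unchanged
  event 5 (t=30: SET r = -4): r -15 -> -4
  event 6 (t=40: SET p = 21): r unchanged
  event 7 (t=46: SET p = 8): r unchanged
  event 8 (t=47: DEC p by 15): r unchanged
  event 9 (t=49: DEL p): r unchanged
  event 10 (t=53: SET p = 50): r unchanged
  event 11 (t=56: DEL q): r unchanged
Final: r = -4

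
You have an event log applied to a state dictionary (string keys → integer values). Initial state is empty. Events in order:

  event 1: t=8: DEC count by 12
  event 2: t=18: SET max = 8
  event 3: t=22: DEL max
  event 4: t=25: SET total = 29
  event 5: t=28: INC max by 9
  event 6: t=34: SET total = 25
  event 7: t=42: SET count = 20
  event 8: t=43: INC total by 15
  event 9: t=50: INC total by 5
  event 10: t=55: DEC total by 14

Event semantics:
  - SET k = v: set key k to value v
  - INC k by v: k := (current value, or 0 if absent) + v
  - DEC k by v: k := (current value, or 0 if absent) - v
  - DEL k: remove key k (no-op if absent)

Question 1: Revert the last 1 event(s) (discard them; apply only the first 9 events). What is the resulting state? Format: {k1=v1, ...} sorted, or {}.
Answer: {count=20, max=9, total=45}

Derivation:
Keep first 9 events (discard last 1):
  after event 1 (t=8: DEC count by 12): {count=-12}
  after event 2 (t=18: SET max = 8): {count=-12, max=8}
  after event 3 (t=22: DEL max): {count=-12}
  after event 4 (t=25: SET total = 29): {count=-12, total=29}
  after event 5 (t=28: INC max by 9): {count=-12, max=9, total=29}
  after event 6 (t=34: SET total = 25): {count=-12, max=9, total=25}
  after event 7 (t=42: SET count = 20): {count=20, max=9, total=25}
  after event 8 (t=43: INC total by 15): {count=20, max=9, total=40}
  after event 9 (t=50: INC total by 5): {count=20, max=9, total=45}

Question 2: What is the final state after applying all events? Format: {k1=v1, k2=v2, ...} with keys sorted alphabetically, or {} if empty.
  after event 1 (t=8: DEC count by 12): {count=-12}
  after event 2 (t=18: SET max = 8): {count=-12, max=8}
  after event 3 (t=22: DEL max): {count=-12}
  after event 4 (t=25: SET total = 29): {count=-12, total=29}
  after event 5 (t=28: INC max by 9): {count=-12, max=9, total=29}
  after event 6 (t=34: SET total = 25): {count=-12, max=9, total=25}
  after event 7 (t=42: SET count = 20): {count=20, max=9, total=25}
  after event 8 (t=43: INC total by 15): {count=20, max=9, total=40}
  after event 9 (t=50: INC total by 5): {count=20, max=9, total=45}
  after event 10 (t=55: DEC total by 14): {count=20, max=9, total=31}

Answer: {count=20, max=9, total=31}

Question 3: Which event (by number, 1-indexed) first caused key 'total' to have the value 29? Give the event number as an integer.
Answer: 4

Derivation:
Looking for first event where total becomes 29:
  event 4: total (absent) -> 29  <-- first match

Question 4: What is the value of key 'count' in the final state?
Answer: 20

Derivation:
Track key 'count' through all 10 events:
  event 1 (t=8: DEC count by 12): count (absent) -> -12
  event 2 (t=18: SET max = 8): count unchanged
  event 3 (t=22: DEL max): count unchanged
  event 4 (t=25: SET total = 29): count unchanged
  event 5 (t=28: INC max by 9): count unchanged
  event 6 (t=34: SET total = 25): count unchanged
  event 7 (t=42: SET count = 20): count -12 -> 20
  event 8 (t=43: INC total by 15): count unchanged
  event 9 (t=50: INC total by 5): count unchanged
  event 10 (t=55: DEC total by 14): count unchanged
Final: count = 20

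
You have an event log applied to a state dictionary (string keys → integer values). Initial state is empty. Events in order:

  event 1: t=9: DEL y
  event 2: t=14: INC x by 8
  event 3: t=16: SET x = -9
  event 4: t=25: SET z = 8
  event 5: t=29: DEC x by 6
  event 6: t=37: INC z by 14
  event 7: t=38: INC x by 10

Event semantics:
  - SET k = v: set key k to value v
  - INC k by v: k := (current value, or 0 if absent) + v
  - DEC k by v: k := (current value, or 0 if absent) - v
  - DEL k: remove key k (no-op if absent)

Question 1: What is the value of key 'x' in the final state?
Track key 'x' through all 7 events:
  event 1 (t=9: DEL y): x unchanged
  event 2 (t=14: INC x by 8): x (absent) -> 8
  event 3 (t=16: SET x = -9): x 8 -> -9
  event 4 (t=25: SET z = 8): x unchanged
  event 5 (t=29: DEC x by 6): x -9 -> -15
  event 6 (t=37: INC z by 14): x unchanged
  event 7 (t=38: INC x by 10): x -15 -> -5
Final: x = -5

Answer: -5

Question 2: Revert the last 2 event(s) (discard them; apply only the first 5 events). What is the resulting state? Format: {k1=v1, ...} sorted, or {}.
Keep first 5 events (discard last 2):
  after event 1 (t=9: DEL y): {}
  after event 2 (t=14: INC x by 8): {x=8}
  after event 3 (t=16: SET x = -9): {x=-9}
  after event 4 (t=25: SET z = 8): {x=-9, z=8}
  after event 5 (t=29: DEC x by 6): {x=-15, z=8}

Answer: {x=-15, z=8}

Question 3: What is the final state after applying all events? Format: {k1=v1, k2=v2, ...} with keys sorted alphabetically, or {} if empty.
  after event 1 (t=9: DEL y): {}
  after event 2 (t=14: INC x by 8): {x=8}
  after event 3 (t=16: SET x = -9): {x=-9}
  after event 4 (t=25: SET z = 8): {x=-9, z=8}
  after event 5 (t=29: DEC x by 6): {x=-15, z=8}
  after event 6 (t=37: INC z by 14): {x=-15, z=22}
  after event 7 (t=38: INC x by 10): {x=-5, z=22}

Answer: {x=-5, z=22}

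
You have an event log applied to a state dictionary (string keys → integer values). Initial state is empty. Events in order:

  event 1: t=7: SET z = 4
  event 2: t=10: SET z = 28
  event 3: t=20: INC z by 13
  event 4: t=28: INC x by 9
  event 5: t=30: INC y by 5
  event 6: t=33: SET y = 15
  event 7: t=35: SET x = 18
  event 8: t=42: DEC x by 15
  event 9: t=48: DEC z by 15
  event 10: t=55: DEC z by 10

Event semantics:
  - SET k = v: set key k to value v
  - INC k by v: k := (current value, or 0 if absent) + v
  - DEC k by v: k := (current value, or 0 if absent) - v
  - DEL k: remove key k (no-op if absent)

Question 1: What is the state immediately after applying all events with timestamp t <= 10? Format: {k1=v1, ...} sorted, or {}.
Answer: {z=28}

Derivation:
Apply events with t <= 10 (2 events):
  after event 1 (t=7: SET z = 4): {z=4}
  after event 2 (t=10: SET z = 28): {z=28}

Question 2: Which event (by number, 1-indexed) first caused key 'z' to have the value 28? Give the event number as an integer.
Answer: 2

Derivation:
Looking for first event where z becomes 28:
  event 1: z = 4
  event 2: z 4 -> 28  <-- first match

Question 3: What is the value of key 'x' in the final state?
Track key 'x' through all 10 events:
  event 1 (t=7: SET z = 4): x unchanged
  event 2 (t=10: SET z = 28): x unchanged
  event 3 (t=20: INC z by 13): x unchanged
  event 4 (t=28: INC x by 9): x (absent) -> 9
  event 5 (t=30: INC y by 5): x unchanged
  event 6 (t=33: SET y = 15): x unchanged
  event 7 (t=35: SET x = 18): x 9 -> 18
  event 8 (t=42: DEC x by 15): x 18 -> 3
  event 9 (t=48: DEC z by 15): x unchanged
  event 10 (t=55: DEC z by 10): x unchanged
Final: x = 3

Answer: 3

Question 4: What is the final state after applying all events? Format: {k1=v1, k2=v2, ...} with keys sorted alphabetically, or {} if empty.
  after event 1 (t=7: SET z = 4): {z=4}
  after event 2 (t=10: SET z = 28): {z=28}
  after event 3 (t=20: INC z by 13): {z=41}
  after event 4 (t=28: INC x by 9): {x=9, z=41}
  after event 5 (t=30: INC y by 5): {x=9, y=5, z=41}
  after event 6 (t=33: SET y = 15): {x=9, y=15, z=41}
  after event 7 (t=35: SET x = 18): {x=18, y=15, z=41}
  after event 8 (t=42: DEC x by 15): {x=3, y=15, z=41}
  after event 9 (t=48: DEC z by 15): {x=3, y=15, z=26}
  after event 10 (t=55: DEC z by 10): {x=3, y=15, z=16}

Answer: {x=3, y=15, z=16}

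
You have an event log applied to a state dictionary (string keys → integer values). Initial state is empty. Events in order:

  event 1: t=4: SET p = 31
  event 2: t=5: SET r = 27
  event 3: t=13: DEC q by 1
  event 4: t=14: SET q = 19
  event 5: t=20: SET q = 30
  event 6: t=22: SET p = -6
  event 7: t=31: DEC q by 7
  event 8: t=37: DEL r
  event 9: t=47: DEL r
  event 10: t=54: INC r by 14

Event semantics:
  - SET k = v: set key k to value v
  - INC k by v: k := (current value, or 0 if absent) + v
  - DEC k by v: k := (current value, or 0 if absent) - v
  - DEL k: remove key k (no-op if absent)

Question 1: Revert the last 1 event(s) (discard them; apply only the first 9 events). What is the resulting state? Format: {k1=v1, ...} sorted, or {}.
Answer: {p=-6, q=23}

Derivation:
Keep first 9 events (discard last 1):
  after event 1 (t=4: SET p = 31): {p=31}
  after event 2 (t=5: SET r = 27): {p=31, r=27}
  after event 3 (t=13: DEC q by 1): {p=31, q=-1, r=27}
  after event 4 (t=14: SET q = 19): {p=31, q=19, r=27}
  after event 5 (t=20: SET q = 30): {p=31, q=30, r=27}
  after event 6 (t=22: SET p = -6): {p=-6, q=30, r=27}
  after event 7 (t=31: DEC q by 7): {p=-6, q=23, r=27}
  after event 8 (t=37: DEL r): {p=-6, q=23}
  after event 9 (t=47: DEL r): {p=-6, q=23}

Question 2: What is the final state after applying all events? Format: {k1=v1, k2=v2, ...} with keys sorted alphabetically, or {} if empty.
  after event 1 (t=4: SET p = 31): {p=31}
  after event 2 (t=5: SET r = 27): {p=31, r=27}
  after event 3 (t=13: DEC q by 1): {p=31, q=-1, r=27}
  after event 4 (t=14: SET q = 19): {p=31, q=19, r=27}
  after event 5 (t=20: SET q = 30): {p=31, q=30, r=27}
  after event 6 (t=22: SET p = -6): {p=-6, q=30, r=27}
  after event 7 (t=31: DEC q by 7): {p=-6, q=23, r=27}
  after event 8 (t=37: DEL r): {p=-6, q=23}
  after event 9 (t=47: DEL r): {p=-6, q=23}
  after event 10 (t=54: INC r by 14): {p=-6, q=23, r=14}

Answer: {p=-6, q=23, r=14}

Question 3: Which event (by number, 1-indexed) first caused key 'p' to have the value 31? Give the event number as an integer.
Looking for first event where p becomes 31:
  event 1: p (absent) -> 31  <-- first match

Answer: 1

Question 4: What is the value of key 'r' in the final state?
Answer: 14

Derivation:
Track key 'r' through all 10 events:
  event 1 (t=4: SET p = 31): r unchanged
  event 2 (t=5: SET r = 27): r (absent) -> 27
  event 3 (t=13: DEC q by 1): r unchanged
  event 4 (t=14: SET q = 19): r unchanged
  event 5 (t=20: SET q = 30): r unchanged
  event 6 (t=22: SET p = -6): r unchanged
  event 7 (t=31: DEC q by 7): r unchanged
  event 8 (t=37: DEL r): r 27 -> (absent)
  event 9 (t=47: DEL r): r (absent) -> (absent)
  event 10 (t=54: INC r by 14): r (absent) -> 14
Final: r = 14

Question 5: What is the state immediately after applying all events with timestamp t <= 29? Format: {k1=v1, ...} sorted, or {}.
Answer: {p=-6, q=30, r=27}

Derivation:
Apply events with t <= 29 (6 events):
  after event 1 (t=4: SET p = 31): {p=31}
  after event 2 (t=5: SET r = 27): {p=31, r=27}
  after event 3 (t=13: DEC q by 1): {p=31, q=-1, r=27}
  after event 4 (t=14: SET q = 19): {p=31, q=19, r=27}
  after event 5 (t=20: SET q = 30): {p=31, q=30, r=27}
  after event 6 (t=22: SET p = -6): {p=-6, q=30, r=27}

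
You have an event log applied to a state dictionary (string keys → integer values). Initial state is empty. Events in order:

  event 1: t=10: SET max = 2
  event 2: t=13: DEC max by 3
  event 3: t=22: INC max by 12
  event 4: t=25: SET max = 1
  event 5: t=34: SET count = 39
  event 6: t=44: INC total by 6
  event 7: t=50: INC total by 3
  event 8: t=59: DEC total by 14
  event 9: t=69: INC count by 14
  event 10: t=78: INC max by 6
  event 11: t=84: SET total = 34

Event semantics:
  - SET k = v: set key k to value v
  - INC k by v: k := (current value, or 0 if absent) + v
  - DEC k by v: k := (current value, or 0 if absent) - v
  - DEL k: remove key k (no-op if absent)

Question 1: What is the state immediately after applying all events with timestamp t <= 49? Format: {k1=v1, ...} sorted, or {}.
Apply events with t <= 49 (6 events):
  after event 1 (t=10: SET max = 2): {max=2}
  after event 2 (t=13: DEC max by 3): {max=-1}
  after event 3 (t=22: INC max by 12): {max=11}
  after event 4 (t=25: SET max = 1): {max=1}
  after event 5 (t=34: SET count = 39): {count=39, max=1}
  after event 6 (t=44: INC total by 6): {count=39, max=1, total=6}

Answer: {count=39, max=1, total=6}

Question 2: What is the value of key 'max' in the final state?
Answer: 7

Derivation:
Track key 'max' through all 11 events:
  event 1 (t=10: SET max = 2): max (absent) -> 2
  event 2 (t=13: DEC max by 3): max 2 -> -1
  event 3 (t=22: INC max by 12): max -1 -> 11
  event 4 (t=25: SET max = 1): max 11 -> 1
  event 5 (t=34: SET count = 39): max unchanged
  event 6 (t=44: INC total by 6): max unchanged
  event 7 (t=50: INC total by 3): max unchanged
  event 8 (t=59: DEC total by 14): max unchanged
  event 9 (t=69: INC count by 14): max unchanged
  event 10 (t=78: INC max by 6): max 1 -> 7
  event 11 (t=84: SET total = 34): max unchanged
Final: max = 7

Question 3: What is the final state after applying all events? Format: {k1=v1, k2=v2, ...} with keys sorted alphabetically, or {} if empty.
  after event 1 (t=10: SET max = 2): {max=2}
  after event 2 (t=13: DEC max by 3): {max=-1}
  after event 3 (t=22: INC max by 12): {max=11}
  after event 4 (t=25: SET max = 1): {max=1}
  after event 5 (t=34: SET count = 39): {count=39, max=1}
  after event 6 (t=44: INC total by 6): {count=39, max=1, total=6}
  after event 7 (t=50: INC total by 3): {count=39, max=1, total=9}
  after event 8 (t=59: DEC total by 14): {count=39, max=1, total=-5}
  after event 9 (t=69: INC count by 14): {count=53, max=1, total=-5}
  after event 10 (t=78: INC max by 6): {count=53, max=7, total=-5}
  after event 11 (t=84: SET total = 34): {count=53, max=7, total=34}

Answer: {count=53, max=7, total=34}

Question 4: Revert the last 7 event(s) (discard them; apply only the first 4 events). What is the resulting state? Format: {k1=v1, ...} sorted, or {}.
Answer: {max=1}

Derivation:
Keep first 4 events (discard last 7):
  after event 1 (t=10: SET max = 2): {max=2}
  after event 2 (t=13: DEC max by 3): {max=-1}
  after event 3 (t=22: INC max by 12): {max=11}
  after event 4 (t=25: SET max = 1): {max=1}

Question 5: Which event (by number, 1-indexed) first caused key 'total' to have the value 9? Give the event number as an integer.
Looking for first event where total becomes 9:
  event 6: total = 6
  event 7: total 6 -> 9  <-- first match

Answer: 7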